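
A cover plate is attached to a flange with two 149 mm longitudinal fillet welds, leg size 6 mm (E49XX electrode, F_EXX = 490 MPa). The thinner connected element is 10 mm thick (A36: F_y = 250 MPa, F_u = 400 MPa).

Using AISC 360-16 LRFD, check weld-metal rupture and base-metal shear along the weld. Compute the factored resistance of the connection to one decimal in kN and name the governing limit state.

278.7 kN (weld metal governs)

Weld metal: throat = 0.707×6 = 4.242 mm, L = 2×149 = 298 mm. φR_n = 0.75 × 0.6 × 490 × 4.242 × 298 = 278.7 kN.
Base metal shear (10 mm plate): yield φR_n = 1.0×0.6×250×10×298 = 447.0 kN; rupture φR_n = 0.75×0.6×400×10×298 = 536.4 kN; take 447.0 kN (yield).
Governing: min(278.7, 447.0) = 278.7 kN → weld metal.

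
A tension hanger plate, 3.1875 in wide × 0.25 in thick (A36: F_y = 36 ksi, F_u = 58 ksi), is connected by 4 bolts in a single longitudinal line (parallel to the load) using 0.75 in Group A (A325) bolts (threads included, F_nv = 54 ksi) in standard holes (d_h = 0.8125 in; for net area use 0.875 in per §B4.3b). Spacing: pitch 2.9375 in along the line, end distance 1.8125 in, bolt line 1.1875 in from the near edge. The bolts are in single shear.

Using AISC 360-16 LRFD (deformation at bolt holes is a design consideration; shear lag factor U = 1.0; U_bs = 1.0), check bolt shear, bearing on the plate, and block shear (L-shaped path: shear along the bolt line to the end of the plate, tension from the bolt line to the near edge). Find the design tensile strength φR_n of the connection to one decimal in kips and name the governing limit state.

51.2 kips (block shear governs)

Bolt shear: A_b = π(0.75)²/4 = 0.44179 in². φR_n = 0.75 × 54 × 0.44179 × 4 × 1 = 71.6 kips.
Bearing (0.25 in plate, F_u = 58 ksi): end bolts L_c = 1.8125 − 0.8125/2 = 1.40625, R_n = min(1.2×1.40625×0.25×58, 2.4×0.75×0.25×58) = 24.469 kips/bolt; interior L_c = 2.9375 − 0.8125 = 2.125, R_n = 26.1 kips/bolt. φR_n = 0.75 × (1×24.469 + 3×26.1) = 77.1 kips.
Block shear: shear path 1×[1.8125+3×2.9375] = 1×10.625 in, A_gv = 2.6563, A_nv = 1×(10.625 − 3.5×0.875)×0.25 = 1.8906 in²; tension to near edge: (1.1875 − 0.5×0.875)×0.25 = 0.1875 in². R_n = min(0.6×58×1.8906, 0.6×36×2.6563) + 1.0×58×0.1875 = min(65.793, 57.376) + 10.875 = 68.251 kips. φR_n = 0.75 × 68.251 = 51.2 kips.
Governing: min(71.6, 77.1, 51.2) = 51.2 kips → block shear.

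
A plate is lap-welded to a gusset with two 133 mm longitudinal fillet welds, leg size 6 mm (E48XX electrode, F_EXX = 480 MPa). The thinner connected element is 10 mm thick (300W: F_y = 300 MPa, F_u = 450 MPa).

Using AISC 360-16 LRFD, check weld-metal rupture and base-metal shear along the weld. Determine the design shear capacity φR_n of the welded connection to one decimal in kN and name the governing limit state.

243.7 kN (weld metal governs)

Weld metal: throat = 0.707×6 = 4.242 mm, L = 2×133 = 266 mm. φR_n = 0.75 × 0.6 × 480 × 4.242 × 266 = 243.7 kN.
Base metal shear (10 mm plate): yield φR_n = 1.0×0.6×300×10×266 = 478.8 kN; rupture φR_n = 0.75×0.6×450×10×266 = 538.7 kN; take 478.8 kN (yield).
Governing: min(243.7, 478.8) = 243.7 kN → weld metal.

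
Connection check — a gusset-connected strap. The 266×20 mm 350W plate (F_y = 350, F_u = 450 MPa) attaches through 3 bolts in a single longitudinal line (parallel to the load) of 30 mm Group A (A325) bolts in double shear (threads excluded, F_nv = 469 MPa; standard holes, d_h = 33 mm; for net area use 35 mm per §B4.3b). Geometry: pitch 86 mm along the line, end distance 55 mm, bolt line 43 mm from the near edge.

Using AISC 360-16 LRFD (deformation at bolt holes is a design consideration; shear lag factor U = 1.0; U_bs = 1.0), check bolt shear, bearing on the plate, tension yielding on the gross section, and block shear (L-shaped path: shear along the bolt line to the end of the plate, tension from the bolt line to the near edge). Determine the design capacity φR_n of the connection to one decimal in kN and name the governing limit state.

Bolt shear: A_b = π(30)²/4 = 706.86 mm². φR_n = 0.75 × 469 × 706.86 × 3 × 2 = 1491.8 kN.
Bearing (20 mm plate, F_u = 450 MPa): end bolts L_c = 55 − 33/2 = 38.5, R_n = min(1.2×38.5×20×450, 2.4×30×20×450) = 415.8 kN/bolt; interior L_c = 86 − 33 = 53, R_n = 572.4 kN/bolt. φR_n = 0.75 × (1×415.8 + 2×572.4) = 1170.5 kN.
Tension yield (gross): A_g = 266×20 = 5320 mm². φR_n = 0.90 × 350 × 5320 = 1675.8 kN.
Block shear: shear path 1×[55+2×86] = 1×227 mm, A_gv = 4540, A_nv = 1×(227 − 2.5×35)×20 = 2790 mm²; tension to near edge: (43 − 0.5×35)×20 = 510 mm². R_n = min(0.6×450×2790, 0.6×350×4540) + 1.0×450×510 = min(753.3, 953.4) + 229.5 = 982.8 kN. φR_n = 0.75 × 982.8 = 737.1 kN.
Governing: min(1491.8, 1170.5, 1675.8, 737.1) = 737.1 kN → block shear.

737.1 kN (block shear governs)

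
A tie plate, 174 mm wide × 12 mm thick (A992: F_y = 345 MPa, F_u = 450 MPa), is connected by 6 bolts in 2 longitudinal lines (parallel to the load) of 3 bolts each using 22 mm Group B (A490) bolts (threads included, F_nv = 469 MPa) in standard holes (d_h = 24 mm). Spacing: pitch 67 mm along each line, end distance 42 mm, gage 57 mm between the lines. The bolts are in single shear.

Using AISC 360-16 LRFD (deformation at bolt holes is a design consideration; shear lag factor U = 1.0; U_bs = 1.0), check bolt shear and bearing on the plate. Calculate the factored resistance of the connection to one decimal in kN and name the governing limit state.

802.3 kN (bolt shear governs)

Bolt shear: A_b = π(22)²/4 = 380.13 mm². φR_n = 0.75 × 469 × 380.13 × 6 × 1 = 802.3 kN.
Bearing (12 mm plate, F_u = 450 MPa): end bolts L_c = 42 − 24/2 = 30, R_n = min(1.2×30×12×450, 2.4×22×12×450) = 194.4 kN/bolt; interior L_c = 67 − 24 = 43, R_n = 278.64 kN/bolt. φR_n = 0.75 × (2×194.4 + 4×278.64) = 1127.5 kN.
Governing: min(802.3, 1127.5) = 802.3 kN → bolt shear.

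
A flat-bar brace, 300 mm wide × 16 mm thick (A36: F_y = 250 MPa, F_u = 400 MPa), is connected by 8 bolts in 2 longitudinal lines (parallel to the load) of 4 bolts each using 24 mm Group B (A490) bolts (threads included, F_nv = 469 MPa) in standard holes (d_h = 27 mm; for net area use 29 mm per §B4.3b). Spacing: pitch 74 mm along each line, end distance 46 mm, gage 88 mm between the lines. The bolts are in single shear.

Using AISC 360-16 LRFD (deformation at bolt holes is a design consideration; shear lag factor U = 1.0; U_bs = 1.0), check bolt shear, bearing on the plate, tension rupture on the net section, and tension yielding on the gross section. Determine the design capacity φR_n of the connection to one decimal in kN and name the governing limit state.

1080.0 kN (gross-section yield governs)

Bolt shear: A_b = π(24)²/4 = 452.39 mm². φR_n = 0.75 × 469 × 452.39 × 8 × 1 = 1273.0 kN.
Bearing (16 mm plate, F_u = 400 MPa): end bolts L_c = 46 − 27/2 = 32.5, R_n = min(1.2×32.5×16×400, 2.4×24×16×400) = 249.6 kN/bolt; interior L_c = 74 − 27 = 47, R_n = 360.96 kN/bolt. φR_n = 0.75 × (2×249.6 + 6×360.96) = 1998.7 kN.
Tension rupture (net): A_n = (300 − 2×29)×16 = 3872 mm² (U = 1.0, A_e = A_n). φR_n = 0.75 × 400 × 3872 = 1161.6 kN.
Tension yield (gross): A_g = 300×16 = 4800 mm². φR_n = 0.90 × 250 × 4800 = 1080.0 kN.
Governing: min(1273.0, 1998.7, 1161.6, 1080.0) = 1080.0 kN → gross-section yield.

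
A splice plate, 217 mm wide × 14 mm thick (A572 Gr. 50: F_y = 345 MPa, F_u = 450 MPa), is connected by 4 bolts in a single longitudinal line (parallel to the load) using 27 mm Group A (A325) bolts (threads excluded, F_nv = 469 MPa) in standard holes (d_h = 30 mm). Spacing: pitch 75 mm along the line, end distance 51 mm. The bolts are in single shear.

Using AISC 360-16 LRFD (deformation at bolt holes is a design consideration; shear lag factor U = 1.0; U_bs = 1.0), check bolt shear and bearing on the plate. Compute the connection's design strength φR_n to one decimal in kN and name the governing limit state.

Bolt shear: A_b = π(27)²/4 = 572.56 mm². φR_n = 0.75 × 469 × 572.56 × 4 × 1 = 805.6 kN.
Bearing (14 mm plate, F_u = 450 MPa): end bolts L_c = 51 − 30/2 = 36, R_n = min(1.2×36×14×450, 2.4×27×14×450) = 272.16 kN/bolt; interior L_c = 75 − 30 = 45, R_n = 340.2 kN/bolt. φR_n = 0.75 × (1×272.16 + 3×340.2) = 969.6 kN.
Governing: min(805.6, 969.6) = 805.6 kN → bolt shear.

805.6 kN (bolt shear governs)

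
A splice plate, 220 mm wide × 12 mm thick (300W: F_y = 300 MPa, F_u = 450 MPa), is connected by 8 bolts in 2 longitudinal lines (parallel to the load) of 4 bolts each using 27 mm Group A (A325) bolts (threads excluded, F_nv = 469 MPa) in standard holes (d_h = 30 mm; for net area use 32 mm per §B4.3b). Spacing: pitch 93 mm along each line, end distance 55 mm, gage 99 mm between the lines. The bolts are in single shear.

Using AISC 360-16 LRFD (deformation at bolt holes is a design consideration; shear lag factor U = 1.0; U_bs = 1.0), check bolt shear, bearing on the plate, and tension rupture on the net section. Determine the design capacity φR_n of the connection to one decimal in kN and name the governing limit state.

Bolt shear: A_b = π(27)²/4 = 572.56 mm². φR_n = 0.75 × 469 × 572.56 × 8 × 1 = 1611.2 kN.
Bearing (12 mm plate, F_u = 450 MPa): end bolts L_c = 55 − 30/2 = 40, R_n = min(1.2×40×12×450, 2.4×27×12×450) = 259.2 kN/bolt; interior L_c = 93 − 30 = 63, R_n = 349.92 kN/bolt. φR_n = 0.75 × (2×259.2 + 6×349.92) = 1963.4 kN.
Tension rupture (net): A_n = (220 − 2×32)×12 = 1872 mm² (U = 1.0, A_e = A_n). φR_n = 0.75 × 450 × 1872 = 631.8 kN.
Governing: min(1611.2, 1963.4, 631.8) = 631.8 kN → net-section rupture.

631.8 kN (net-section rupture governs)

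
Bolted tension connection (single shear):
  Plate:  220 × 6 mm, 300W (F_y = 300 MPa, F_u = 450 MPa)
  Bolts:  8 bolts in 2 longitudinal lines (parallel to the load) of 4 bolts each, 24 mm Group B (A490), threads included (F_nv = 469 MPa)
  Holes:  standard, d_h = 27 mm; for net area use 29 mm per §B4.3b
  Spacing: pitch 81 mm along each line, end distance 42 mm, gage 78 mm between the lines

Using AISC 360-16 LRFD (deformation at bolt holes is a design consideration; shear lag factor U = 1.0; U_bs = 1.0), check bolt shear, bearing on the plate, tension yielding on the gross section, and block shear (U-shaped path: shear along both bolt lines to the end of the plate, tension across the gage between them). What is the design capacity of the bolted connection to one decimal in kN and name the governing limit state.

356.4 kN (gross-section yield governs)

Bolt shear: A_b = π(24)²/4 = 452.39 mm². φR_n = 0.75 × 469 × 452.39 × 8 × 1 = 1273.0 kN.
Bearing (6 mm plate, F_u = 450 MPa): end bolts L_c = 42 − 27/2 = 28.5, R_n = min(1.2×28.5×6×450, 2.4×24×6×450) = 92.34 kN/bolt; interior L_c = 81 − 27 = 54, R_n = 155.52 kN/bolt. φR_n = 0.75 × (2×92.34 + 6×155.52) = 838.4 kN.
Tension yield (gross): A_g = 220×6 = 1320 mm². φR_n = 0.90 × 300 × 1320 = 356.4 kN.
Block shear: shear path 2×[42+3×81] = 2×285 mm, A_gv = 3420, A_nv = 2×(285 − 3.5×29)×6 = 2202 mm²; tension across gage: (78 − 1×29)×6 = 294 mm². R_n = min(0.6×450×2202, 0.6×300×3420) + 1.0×450×294 = min(594.54, 615.6) + 132.3 = 726.84 kN. φR_n = 0.75 × 726.84 = 545.1 kN.
Governing: min(1273.0, 838.4, 356.4, 545.1) = 356.4 kN → gross-section yield.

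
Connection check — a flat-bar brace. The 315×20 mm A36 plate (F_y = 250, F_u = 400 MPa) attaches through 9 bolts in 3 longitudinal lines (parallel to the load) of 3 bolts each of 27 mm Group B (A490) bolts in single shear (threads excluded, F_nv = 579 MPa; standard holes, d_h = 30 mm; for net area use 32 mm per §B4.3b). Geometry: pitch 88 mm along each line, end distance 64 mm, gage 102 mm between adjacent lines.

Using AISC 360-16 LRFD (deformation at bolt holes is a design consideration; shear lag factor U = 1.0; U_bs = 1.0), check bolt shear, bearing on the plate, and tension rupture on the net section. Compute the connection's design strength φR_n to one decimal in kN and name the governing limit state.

1314.0 kN (net-section rupture governs)

Bolt shear: A_b = π(27)²/4 = 572.56 mm². φR_n = 0.75 × 579 × 572.56 × 9 × 1 = 2237.7 kN.
Bearing (20 mm plate, F_u = 400 MPa): end bolts L_c = 64 − 30/2 = 49, R_n = min(1.2×49×20×400, 2.4×27×20×400) = 470.4 kN/bolt; interior L_c = 88 − 30 = 58, R_n = 518.4 kN/bolt. φR_n = 0.75 × (3×470.4 + 6×518.4) = 3391.2 kN.
Tension rupture (net): A_n = (315 − 3×32)×20 = 4380 mm² (U = 1.0, A_e = A_n). φR_n = 0.75 × 400 × 4380 = 1314.0 kN.
Governing: min(2237.7, 3391.2, 1314.0) = 1314.0 kN → net-section rupture.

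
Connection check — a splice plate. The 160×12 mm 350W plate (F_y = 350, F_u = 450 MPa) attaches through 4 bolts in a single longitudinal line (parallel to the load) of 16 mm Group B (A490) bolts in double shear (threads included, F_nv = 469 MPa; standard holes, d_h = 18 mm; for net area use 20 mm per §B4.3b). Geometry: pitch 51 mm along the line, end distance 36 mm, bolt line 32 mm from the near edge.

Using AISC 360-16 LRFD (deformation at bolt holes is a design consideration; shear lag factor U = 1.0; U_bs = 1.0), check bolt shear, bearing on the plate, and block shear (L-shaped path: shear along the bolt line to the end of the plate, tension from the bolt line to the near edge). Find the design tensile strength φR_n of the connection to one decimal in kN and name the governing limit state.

Bolt shear: A_b = π(16)²/4 = 201.06 mm². φR_n = 0.75 × 469 × 201.06 × 4 × 2 = 565.8 kN.
Bearing (12 mm plate, F_u = 450 MPa): end bolts L_c = 36 − 18/2 = 27, R_n = min(1.2×27×12×450, 2.4×16×12×450) = 174.96 kN/bolt; interior L_c = 51 − 18 = 33, R_n = 207.36 kN/bolt. φR_n = 0.75 × (1×174.96 + 3×207.36) = 597.8 kN.
Block shear: shear path 1×[36+3×51] = 1×189 mm, A_gv = 2268, A_nv = 1×(189 − 3.5×20)×12 = 1428 mm²; tension to near edge: (32 − 0.5×20)×12 = 264 mm². R_n = min(0.6×450×1428, 0.6×350×2268) + 1.0×450×264 = min(385.56, 476.28) + 118.8 = 504.36 kN. φR_n = 0.75 × 504.36 = 378.3 kN.
Governing: min(565.8, 597.8, 378.3) = 378.3 kN → block shear.

378.3 kN (block shear governs)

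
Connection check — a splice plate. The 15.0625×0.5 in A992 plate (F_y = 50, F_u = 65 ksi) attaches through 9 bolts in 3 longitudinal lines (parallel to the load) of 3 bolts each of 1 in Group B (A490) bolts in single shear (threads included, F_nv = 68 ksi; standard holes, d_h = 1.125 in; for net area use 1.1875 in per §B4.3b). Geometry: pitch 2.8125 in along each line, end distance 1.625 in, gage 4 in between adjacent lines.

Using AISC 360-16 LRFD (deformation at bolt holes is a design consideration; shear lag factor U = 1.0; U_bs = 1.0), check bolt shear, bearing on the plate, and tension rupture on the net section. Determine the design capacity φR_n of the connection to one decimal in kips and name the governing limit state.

280.3 kips (net-section rupture governs)

Bolt shear: A_b = π(1)²/4 = 0.7854 in². φR_n = 0.75 × 68 × 0.7854 × 9 × 1 = 360.5 kips.
Bearing (0.5 in plate, F_u = 65 ksi): end bolts L_c = 1.625 − 1.125/2 = 1.0625, R_n = min(1.2×1.0625×0.5×65, 2.4×1×0.5×65) = 41.438 kips/bolt; interior L_c = 2.8125 − 1.125 = 1.6875, R_n = 65.813 kips/bolt. φR_n = 0.75 × (3×41.438 + 6×65.813) = 389.4 kips.
Tension rupture (net): A_n = (15.0625 − 3×1.1875)×0.5 = 5.75 in² (U = 1.0, A_e = A_n). φR_n = 0.75 × 65 × 5.75 = 280.3 kips.
Governing: min(360.5, 389.4, 280.3) = 280.3 kips → net-section rupture.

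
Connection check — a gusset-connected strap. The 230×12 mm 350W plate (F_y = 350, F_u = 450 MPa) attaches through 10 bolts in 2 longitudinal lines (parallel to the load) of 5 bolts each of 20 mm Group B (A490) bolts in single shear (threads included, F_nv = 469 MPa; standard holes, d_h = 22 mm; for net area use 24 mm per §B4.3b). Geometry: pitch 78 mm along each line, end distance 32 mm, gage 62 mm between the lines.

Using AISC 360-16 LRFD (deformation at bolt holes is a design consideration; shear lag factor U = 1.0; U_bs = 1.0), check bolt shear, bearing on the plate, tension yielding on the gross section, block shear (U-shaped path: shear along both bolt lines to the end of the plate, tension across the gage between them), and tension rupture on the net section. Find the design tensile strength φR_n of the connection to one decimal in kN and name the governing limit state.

737.1 kN (net-section rupture governs)

Bolt shear: A_b = π(20)²/4 = 314.16 mm². φR_n = 0.75 × 469 × 314.16 × 10 × 1 = 1105.1 kN.
Bearing (12 mm plate, F_u = 450 MPa): end bolts L_c = 32 − 22/2 = 21, R_n = min(1.2×21×12×450, 2.4×20×12×450) = 136.08 kN/bolt; interior L_c = 78 − 22 = 56, R_n = 259.2 kN/bolt. φR_n = 0.75 × (2×136.08 + 8×259.2) = 1759.3 kN.
Tension yield (gross): A_g = 230×12 = 2760 mm². φR_n = 0.90 × 350 × 2760 = 869.4 kN.
Block shear: shear path 2×[32+4×78] = 2×344 mm, A_gv = 8256, A_nv = 2×(344 − 4.5×24)×12 = 5664 mm²; tension across gage: (62 − 1×24)×12 = 456 mm². R_n = min(0.6×450×5664, 0.6×350×8256) + 1.0×450×456 = min(1529.3, 1733.8) + 205.2 = 1734.5 kN. φR_n = 0.75 × 1734.5 = 1300.9 kN.
Tension rupture (net): A_n = (230 − 2×24)×12 = 2184 mm² (U = 1.0, A_e = A_n). φR_n = 0.75 × 450 × 2184 = 737.1 kN.
Governing: min(1105.1, 1759.3, 869.4, 1300.9, 737.1) = 737.1 kN → net-section rupture.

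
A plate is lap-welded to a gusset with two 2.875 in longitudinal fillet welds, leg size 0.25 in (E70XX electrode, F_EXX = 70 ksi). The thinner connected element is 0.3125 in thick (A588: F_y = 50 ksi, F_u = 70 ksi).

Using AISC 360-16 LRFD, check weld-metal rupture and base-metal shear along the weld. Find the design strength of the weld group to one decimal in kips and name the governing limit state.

Weld metal: throat = 0.707×0.25 = 0.17675 in, L = 2×2.875 = 5.75 in. φR_n = 0.75 × 0.6 × 70 × 0.17675 × 5.75 = 32.0 kips.
Base metal shear (0.3125 in plate): yield φR_n = 1.0×0.6×50×0.3125×5.75 = 53.9 kips; rupture φR_n = 0.75×0.6×70×0.3125×5.75 = 56.6 kips; take 53.9 kips (yield).
Governing: min(32.0, 53.9) = 32.0 kips → weld metal.

32.0 kips (weld metal governs)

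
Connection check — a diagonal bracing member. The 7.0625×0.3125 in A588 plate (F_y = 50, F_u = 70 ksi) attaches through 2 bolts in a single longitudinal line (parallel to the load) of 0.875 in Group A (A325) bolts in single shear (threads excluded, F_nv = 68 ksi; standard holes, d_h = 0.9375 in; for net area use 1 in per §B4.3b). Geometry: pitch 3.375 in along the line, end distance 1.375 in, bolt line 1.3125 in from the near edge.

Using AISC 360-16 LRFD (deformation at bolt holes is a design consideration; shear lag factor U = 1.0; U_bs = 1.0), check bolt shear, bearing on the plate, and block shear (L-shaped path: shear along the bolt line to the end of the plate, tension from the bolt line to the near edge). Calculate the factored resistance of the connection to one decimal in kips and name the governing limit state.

Bolt shear: A_b = π(0.875)²/4 = 0.60132 in². φR_n = 0.75 × 68 × 0.60132 × 2 × 1 = 61.3 kips.
Bearing (0.3125 in plate, F_u = 70 ksi): end bolts L_c = 1.375 − 0.9375/2 = 0.90625, R_n = min(1.2×0.90625×0.3125×70, 2.4×0.875×0.3125×70) = 23.789 kips/bolt; interior L_c = 3.375 − 0.9375 = 2.4375, R_n = 45.938 kips/bolt. φR_n = 0.75 × (1×23.789 + 1×45.938) = 52.3 kips.
Block shear: shear path 1×[1.375+1×3.375] = 1×4.75 in, A_gv = 1.4844, A_nv = 1×(4.75 − 1.5×1)×0.3125 = 1.0156 in²; tension to near edge: (1.3125 − 0.5×1)×0.3125 = 0.25391 in². R_n = min(0.6×70×1.0156, 0.6×50×1.4844) + 1.0×70×0.25391 = min(42.655, 44.532) + 17.774 = 60.429 kips. φR_n = 0.75 × 60.429 = 45.3 kips.
Governing: min(61.3, 52.3, 45.3) = 45.3 kips → block shear.

45.3 kips (block shear governs)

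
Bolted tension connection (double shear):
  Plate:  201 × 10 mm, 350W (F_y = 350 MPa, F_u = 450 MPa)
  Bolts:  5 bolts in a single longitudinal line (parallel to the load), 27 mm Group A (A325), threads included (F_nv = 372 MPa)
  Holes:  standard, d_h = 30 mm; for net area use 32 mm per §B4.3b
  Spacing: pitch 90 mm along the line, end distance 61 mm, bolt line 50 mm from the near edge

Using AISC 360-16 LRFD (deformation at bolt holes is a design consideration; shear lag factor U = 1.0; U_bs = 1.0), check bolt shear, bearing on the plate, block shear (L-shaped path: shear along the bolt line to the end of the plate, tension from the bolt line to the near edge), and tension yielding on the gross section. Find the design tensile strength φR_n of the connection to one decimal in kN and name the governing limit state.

633.2 kN (gross-section yield governs)

Bolt shear: A_b = π(27)²/4 = 572.56 mm². φR_n = 0.75 × 372 × 572.56 × 5 × 2 = 1597.4 kN.
Bearing (10 mm plate, F_u = 450 MPa): end bolts L_c = 61 − 30/2 = 46, R_n = min(1.2×46×10×450, 2.4×27×10×450) = 248.4 kN/bolt; interior L_c = 90 − 30 = 60, R_n = 291.6 kN/bolt. φR_n = 0.75 × (1×248.4 + 4×291.6) = 1061.1 kN.
Block shear: shear path 1×[61+4×90] = 1×421 mm, A_gv = 4210, A_nv = 1×(421 − 4.5×32)×10 = 2770 mm²; tension to near edge: (50 − 0.5×32)×10 = 340 mm². R_n = min(0.6×450×2770, 0.6×350×4210) + 1.0×450×340 = min(747.9, 884.1) + 153 = 900.9 kN. φR_n = 0.75 × 900.9 = 675.7 kN.
Tension yield (gross): A_g = 201×10 = 2010 mm². φR_n = 0.90 × 350 × 2010 = 633.2 kN.
Governing: min(1597.4, 1061.1, 675.7, 633.2) = 633.2 kN → gross-section yield.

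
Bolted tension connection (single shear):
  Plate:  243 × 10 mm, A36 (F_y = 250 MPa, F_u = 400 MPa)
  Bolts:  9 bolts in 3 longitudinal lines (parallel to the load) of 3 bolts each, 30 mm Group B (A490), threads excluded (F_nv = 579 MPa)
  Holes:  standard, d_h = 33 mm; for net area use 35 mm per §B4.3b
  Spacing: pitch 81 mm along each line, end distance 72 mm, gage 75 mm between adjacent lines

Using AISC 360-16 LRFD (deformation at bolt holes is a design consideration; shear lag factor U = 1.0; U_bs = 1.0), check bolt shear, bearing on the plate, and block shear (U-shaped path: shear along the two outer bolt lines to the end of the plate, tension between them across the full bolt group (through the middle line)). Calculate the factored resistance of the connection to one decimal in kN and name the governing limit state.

766.5 kN (block shear governs)

Bolt shear: A_b = π(30)²/4 = 706.86 mm². φR_n = 0.75 × 579 × 706.86 × 9 × 1 = 2762.6 kN.
Bearing (10 mm plate, F_u = 400 MPa): end bolts L_c = 72 − 33/2 = 55.5, R_n = min(1.2×55.5×10×400, 2.4×30×10×400) = 266.4 kN/bolt; interior L_c = 81 − 33 = 48, R_n = 230.4 kN/bolt. φR_n = 0.75 × (3×266.4 + 6×230.4) = 1636.2 kN.
Block shear: shear path 2×[72+2×81] = 2×234 mm, A_gv = 4680, A_nv = 2×(234 − 2.5×35)×10 = 2930 mm²; tension across gage: (150 − 2×35)×10 = 800 mm². R_n = min(0.6×400×2930, 0.6×250×4680) + 1.0×400×800 = min(703.2, 702) + 320 = 1022 kN. φR_n = 0.75 × 1022 = 766.5 kN.
Governing: min(2762.6, 1636.2, 766.5) = 766.5 kN → block shear.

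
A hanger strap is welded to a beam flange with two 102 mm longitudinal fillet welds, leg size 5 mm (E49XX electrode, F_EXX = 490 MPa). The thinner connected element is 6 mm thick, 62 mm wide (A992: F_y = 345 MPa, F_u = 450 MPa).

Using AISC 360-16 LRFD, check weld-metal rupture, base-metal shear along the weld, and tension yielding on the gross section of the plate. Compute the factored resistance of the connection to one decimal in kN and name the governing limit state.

Weld metal: throat = 0.707×5 = 3.535 mm, L = 2×102 = 204 mm. φR_n = 0.75 × 0.6 × 490 × 3.535 × 204 = 159.0 kN.
Base metal shear (6 mm plate): yield φR_n = 1.0×0.6×345×6×204 = 253.4 kN; rupture φR_n = 0.75×0.6×450×6×204 = 247.9 kN; take 247.9 kN (rupture).
Tension yield (gross): A_g = 62×6 = 372 mm². φR_n = 0.90 × 345 × 372 = 115.5 kN.
Governing: min(159.0, 247.9, 115.5) = 115.5 kN → gross-section yield.

115.5 kN (gross-section yield governs)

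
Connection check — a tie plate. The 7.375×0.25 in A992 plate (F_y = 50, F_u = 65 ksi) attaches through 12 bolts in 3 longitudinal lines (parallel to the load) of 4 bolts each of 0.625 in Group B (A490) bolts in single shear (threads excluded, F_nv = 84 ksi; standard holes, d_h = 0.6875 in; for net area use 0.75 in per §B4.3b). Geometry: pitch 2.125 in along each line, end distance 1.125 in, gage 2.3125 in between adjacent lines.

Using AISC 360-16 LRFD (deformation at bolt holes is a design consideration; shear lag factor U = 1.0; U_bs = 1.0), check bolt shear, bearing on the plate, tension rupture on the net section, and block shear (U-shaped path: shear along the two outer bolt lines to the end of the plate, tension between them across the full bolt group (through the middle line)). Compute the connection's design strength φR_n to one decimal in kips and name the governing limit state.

Bolt shear: A_b = π(0.625)²/4 = 0.3068 in². φR_n = 0.75 × 84 × 0.3068 × 12 × 1 = 231.9 kips.
Bearing (0.25 in plate, F_u = 65 ksi): end bolts L_c = 1.125 − 0.6875/2 = 0.78125, R_n = min(1.2×0.78125×0.25×65, 2.4×0.625×0.25×65) = 15.234 kips/bolt; interior L_c = 2.125 − 0.6875 = 1.4375, R_n = 24.375 kips/bolt. φR_n = 0.75 × (3×15.234 + 9×24.375) = 198.8 kips.
Tension rupture (net): A_n = (7.375 − 3×0.75)×0.25 = 1.2813 in² (U = 1.0, A_e = A_n). φR_n = 0.75 × 65 × 1.2813 = 62.5 kips.
Block shear: shear path 2×[1.125+3×2.125] = 2×7.5 in, A_gv = 3.75, A_nv = 2×(7.5 − 3.5×0.75)×0.25 = 2.4375 in²; tension across gage: (4.625 − 2×0.75)×0.25 = 0.78125 in². R_n = min(0.6×65×2.4375, 0.6×50×3.75) + 1.0×65×0.78125 = min(95.063, 112.5) + 50.781 = 145.84 kips. φR_n = 0.75 × 145.84 = 109.4 kips.
Governing: min(231.9, 198.8, 62.5, 109.4) = 62.5 kips → net-section rupture.

62.5 kips (net-section rupture governs)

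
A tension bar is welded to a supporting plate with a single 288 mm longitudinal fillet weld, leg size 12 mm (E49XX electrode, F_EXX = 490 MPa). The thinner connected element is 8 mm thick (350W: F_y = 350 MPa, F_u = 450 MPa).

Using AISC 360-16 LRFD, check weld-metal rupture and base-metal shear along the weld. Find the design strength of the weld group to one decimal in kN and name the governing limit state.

Weld metal: throat = 0.707×12 = 8.484 mm, L = 288 mm. φR_n = 0.75 × 0.6 × 490 × 8.484 × 288 = 538.8 kN.
Base metal shear (8 mm plate): yield φR_n = 1.0×0.6×350×8×288 = 483.8 kN; rupture φR_n = 0.75×0.6×450×8×288 = 466.6 kN; take 466.6 kN (rupture).
Governing: min(538.8, 466.6) = 466.6 kN → base-metal shear.

466.6 kN (base-metal shear governs)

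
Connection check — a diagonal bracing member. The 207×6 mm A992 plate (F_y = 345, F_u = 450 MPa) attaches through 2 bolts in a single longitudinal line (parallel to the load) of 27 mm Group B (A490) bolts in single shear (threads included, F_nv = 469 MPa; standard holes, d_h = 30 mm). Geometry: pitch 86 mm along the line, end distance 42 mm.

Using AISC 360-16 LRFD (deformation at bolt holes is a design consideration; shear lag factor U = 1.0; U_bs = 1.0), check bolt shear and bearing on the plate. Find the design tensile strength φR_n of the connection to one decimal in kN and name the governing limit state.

Bolt shear: A_b = π(27)²/4 = 572.56 mm². φR_n = 0.75 × 469 × 572.56 × 2 × 1 = 402.8 kN.
Bearing (6 mm plate, F_u = 450 MPa): end bolts L_c = 42 − 30/2 = 27, R_n = min(1.2×27×6×450, 2.4×27×6×450) = 87.48 kN/bolt; interior L_c = 86 − 30 = 56, R_n = 174.96 kN/bolt. φR_n = 0.75 × (1×87.48 + 1×174.96) = 196.8 kN.
Governing: min(402.8, 196.8) = 196.8 kN → bearing.

196.8 kN (bearing governs)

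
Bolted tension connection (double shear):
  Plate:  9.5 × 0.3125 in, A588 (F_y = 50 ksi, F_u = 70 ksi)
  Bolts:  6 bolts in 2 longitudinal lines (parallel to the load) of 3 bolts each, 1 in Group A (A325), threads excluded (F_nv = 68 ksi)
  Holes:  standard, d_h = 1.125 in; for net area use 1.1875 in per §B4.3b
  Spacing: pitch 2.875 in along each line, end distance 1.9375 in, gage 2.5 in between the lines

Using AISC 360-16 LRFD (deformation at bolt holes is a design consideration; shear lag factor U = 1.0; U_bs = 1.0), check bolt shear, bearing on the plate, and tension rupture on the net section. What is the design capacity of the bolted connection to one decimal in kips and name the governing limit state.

116.9 kips (net-section rupture governs)

Bolt shear: A_b = π(1)²/4 = 0.7854 in². φR_n = 0.75 × 68 × 0.7854 × 6 × 2 = 480.7 kips.
Bearing (0.3125 in plate, F_u = 70 ksi): end bolts L_c = 1.9375 − 1.125/2 = 1.375, R_n = min(1.2×1.375×0.3125×70, 2.4×1×0.3125×70) = 36.094 kips/bolt; interior L_c = 2.875 − 1.125 = 1.75, R_n = 45.938 kips/bolt. φR_n = 0.75 × (2×36.094 + 4×45.938) = 192.0 kips.
Tension rupture (net): A_n = (9.5 − 2×1.1875)×0.3125 = 2.2266 in² (U = 1.0, A_e = A_n). φR_n = 0.75 × 70 × 2.2266 = 116.9 kips.
Governing: min(480.7, 192.0, 116.9) = 116.9 kips → net-section rupture.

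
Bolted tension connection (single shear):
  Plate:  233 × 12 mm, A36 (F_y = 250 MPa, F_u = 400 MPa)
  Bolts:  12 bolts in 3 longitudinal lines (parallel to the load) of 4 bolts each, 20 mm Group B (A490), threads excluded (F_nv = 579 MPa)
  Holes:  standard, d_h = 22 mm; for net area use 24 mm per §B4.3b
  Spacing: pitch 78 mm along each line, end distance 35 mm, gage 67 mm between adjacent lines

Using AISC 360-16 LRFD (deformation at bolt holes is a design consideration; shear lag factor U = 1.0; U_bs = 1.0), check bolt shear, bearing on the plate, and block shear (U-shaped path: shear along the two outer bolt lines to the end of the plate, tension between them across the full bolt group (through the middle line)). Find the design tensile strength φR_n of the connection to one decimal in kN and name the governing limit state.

Bolt shear: A_b = π(20)²/4 = 314.16 mm². φR_n = 0.75 × 579 × 314.16 × 12 × 1 = 1637.1 kN.
Bearing (12 mm plate, F_u = 400 MPa): end bolts L_c = 35 − 22/2 = 24, R_n = min(1.2×24×12×400, 2.4×20×12×400) = 138.24 kN/bolt; interior L_c = 78 − 22 = 56, R_n = 230.4 kN/bolt. φR_n = 0.75 × (3×138.24 + 9×230.4) = 1866.2 kN.
Block shear: shear path 2×[35+3×78] = 2×269 mm, A_gv = 6456, A_nv = 2×(269 − 3.5×24)×12 = 4440 mm²; tension across gage: (134 − 2×24)×12 = 1032 mm². R_n = min(0.6×400×4440, 0.6×250×6456) + 1.0×400×1032 = min(1065.6, 968.4) + 412.8 = 1381.2 kN. φR_n = 0.75 × 1381.2 = 1035.9 kN.
Governing: min(1637.1, 1866.2, 1035.9) = 1035.9 kN → block shear.

1035.9 kN (block shear governs)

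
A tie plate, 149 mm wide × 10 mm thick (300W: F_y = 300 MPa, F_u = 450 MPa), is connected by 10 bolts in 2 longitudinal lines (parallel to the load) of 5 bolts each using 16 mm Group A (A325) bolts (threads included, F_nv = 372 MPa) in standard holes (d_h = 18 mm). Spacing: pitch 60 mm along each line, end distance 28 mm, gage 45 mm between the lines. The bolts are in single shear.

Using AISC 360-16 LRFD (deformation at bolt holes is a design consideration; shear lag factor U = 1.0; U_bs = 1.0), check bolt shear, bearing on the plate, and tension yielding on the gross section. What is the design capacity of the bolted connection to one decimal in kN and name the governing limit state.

Bolt shear: A_b = π(16)²/4 = 201.06 mm². φR_n = 0.75 × 372 × 201.06 × 10 × 1 = 561.0 kN.
Bearing (10 mm plate, F_u = 450 MPa): end bolts L_c = 28 − 18/2 = 19, R_n = min(1.2×19×10×450, 2.4×16×10×450) = 102.6 kN/bolt; interior L_c = 60 − 18 = 42, R_n = 172.8 kN/bolt. φR_n = 0.75 × (2×102.6 + 8×172.8) = 1190.7 kN.
Tension yield (gross): A_g = 149×10 = 1490 mm². φR_n = 0.90 × 300 × 1490 = 402.3 kN.
Governing: min(561.0, 1190.7, 402.3) = 402.3 kN → gross-section yield.

402.3 kN (gross-section yield governs)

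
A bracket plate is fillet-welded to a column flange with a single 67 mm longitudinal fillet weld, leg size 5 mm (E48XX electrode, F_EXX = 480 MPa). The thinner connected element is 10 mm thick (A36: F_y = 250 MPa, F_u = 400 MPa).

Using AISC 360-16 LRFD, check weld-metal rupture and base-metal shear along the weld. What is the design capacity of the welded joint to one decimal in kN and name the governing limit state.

51.2 kN (weld metal governs)

Weld metal: throat = 0.707×5 = 3.535 mm, L = 67 mm. φR_n = 0.75 × 0.6 × 480 × 3.535 × 67 = 51.2 kN.
Base metal shear (10 mm plate): yield φR_n = 1.0×0.6×250×10×67 = 100.5 kN; rupture φR_n = 0.75×0.6×400×10×67 = 120.6 kN; take 100.5 kN (yield).
Governing: min(51.2, 100.5) = 51.2 kN → weld metal.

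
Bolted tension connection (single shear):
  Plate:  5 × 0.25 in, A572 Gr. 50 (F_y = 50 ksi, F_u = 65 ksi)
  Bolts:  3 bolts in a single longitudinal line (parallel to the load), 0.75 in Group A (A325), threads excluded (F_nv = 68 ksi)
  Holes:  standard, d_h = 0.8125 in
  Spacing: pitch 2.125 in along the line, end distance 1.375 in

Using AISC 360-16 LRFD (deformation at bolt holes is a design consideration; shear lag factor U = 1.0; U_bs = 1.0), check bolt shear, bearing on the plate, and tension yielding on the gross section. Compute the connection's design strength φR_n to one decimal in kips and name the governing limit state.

52.6 kips (bearing governs)

Bolt shear: A_b = π(0.75)²/4 = 0.44179 in². φR_n = 0.75 × 68 × 0.44179 × 3 × 1 = 67.6 kips.
Bearing (0.25 in plate, F_u = 65 ksi): end bolts L_c = 1.375 − 0.8125/2 = 0.96875, R_n = min(1.2×0.96875×0.25×65, 2.4×0.75×0.25×65) = 18.891 kips/bolt; interior L_c = 2.125 − 0.8125 = 1.3125, R_n = 25.594 kips/bolt. φR_n = 0.75 × (1×18.891 + 2×25.594) = 52.6 kips.
Tension yield (gross): A_g = 5×0.25 = 1.25 in². φR_n = 0.90 × 50 × 1.25 = 56.3 kips.
Governing: min(67.6, 52.6, 56.3) = 52.6 kips → bearing.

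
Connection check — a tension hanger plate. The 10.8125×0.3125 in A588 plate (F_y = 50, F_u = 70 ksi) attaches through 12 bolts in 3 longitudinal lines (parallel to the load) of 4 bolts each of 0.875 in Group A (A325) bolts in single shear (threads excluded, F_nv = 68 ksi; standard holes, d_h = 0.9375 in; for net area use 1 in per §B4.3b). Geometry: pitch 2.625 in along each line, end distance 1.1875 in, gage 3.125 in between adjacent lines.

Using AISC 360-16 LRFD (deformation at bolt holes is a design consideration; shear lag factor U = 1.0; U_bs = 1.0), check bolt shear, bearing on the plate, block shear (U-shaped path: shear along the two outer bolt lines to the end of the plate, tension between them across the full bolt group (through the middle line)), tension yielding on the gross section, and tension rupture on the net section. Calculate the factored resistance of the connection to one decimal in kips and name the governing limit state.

Bolt shear: A_b = π(0.875)²/4 = 0.60132 in². φR_n = 0.75 × 68 × 0.60132 × 12 × 1 = 368.0 kips.
Bearing (0.3125 in plate, F_u = 70 ksi): end bolts L_c = 1.1875 − 0.9375/2 = 0.71875, R_n = min(1.2×0.71875×0.3125×70, 2.4×0.875×0.3125×70) = 18.867 kips/bolt; interior L_c = 2.625 − 0.9375 = 1.6875, R_n = 44.297 kips/bolt. φR_n = 0.75 × (3×18.867 + 9×44.297) = 341.5 kips.
Block shear: shear path 2×[1.1875+3×2.625] = 2×9.0625 in, A_gv = 5.6641, A_nv = 2×(9.0625 − 3.5×1)×0.3125 = 3.4766 in²; tension across gage: (6.25 − 2×1)×0.3125 = 1.3281 in². R_n = min(0.6×70×3.4766, 0.6×50×5.6641) + 1.0×70×1.3281 = min(146.02, 169.92) + 92.967 = 238.99 kips. φR_n = 0.75 × 238.99 = 179.2 kips.
Tension yield (gross): A_g = 10.8125×0.3125 = 3.3789 in². φR_n = 0.90 × 50 × 3.3789 = 152.1 kips.
Tension rupture (net): A_n = (10.8125 − 3×1)×0.3125 = 2.4414 in² (U = 1.0, A_e = A_n). φR_n = 0.75 × 70 × 2.4414 = 128.2 kips.
Governing: min(368.0, 341.5, 179.2, 152.1, 128.2) = 128.2 kips → net-section rupture.

128.2 kips (net-section rupture governs)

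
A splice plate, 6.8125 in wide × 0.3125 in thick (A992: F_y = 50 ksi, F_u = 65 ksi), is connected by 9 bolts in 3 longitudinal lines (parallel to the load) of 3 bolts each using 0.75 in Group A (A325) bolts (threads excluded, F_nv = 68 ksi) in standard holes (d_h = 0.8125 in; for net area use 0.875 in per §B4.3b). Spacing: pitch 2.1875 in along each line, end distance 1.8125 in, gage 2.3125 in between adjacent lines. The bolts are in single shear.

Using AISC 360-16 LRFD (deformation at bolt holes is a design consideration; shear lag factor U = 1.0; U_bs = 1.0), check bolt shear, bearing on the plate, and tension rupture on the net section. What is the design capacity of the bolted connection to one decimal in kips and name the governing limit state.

Bolt shear: A_b = π(0.75)²/4 = 0.44179 in². φR_n = 0.75 × 68 × 0.44179 × 9 × 1 = 202.8 kips.
Bearing (0.3125 in plate, F_u = 65 ksi): end bolts L_c = 1.8125 − 0.8125/2 = 1.40625, R_n = min(1.2×1.40625×0.3125×65, 2.4×0.75×0.3125×65) = 34.277 kips/bolt; interior L_c = 2.1875 − 0.8125 = 1.375, R_n = 33.516 kips/bolt. φR_n = 0.75 × (3×34.277 + 6×33.516) = 227.9 kips.
Tension rupture (net): A_n = (6.8125 − 3×0.875)×0.3125 = 1.3086 in² (U = 1.0, A_e = A_n). φR_n = 0.75 × 65 × 1.3086 = 63.8 kips.
Governing: min(202.8, 227.9, 63.8) = 63.8 kips → net-section rupture.

63.8 kips (net-section rupture governs)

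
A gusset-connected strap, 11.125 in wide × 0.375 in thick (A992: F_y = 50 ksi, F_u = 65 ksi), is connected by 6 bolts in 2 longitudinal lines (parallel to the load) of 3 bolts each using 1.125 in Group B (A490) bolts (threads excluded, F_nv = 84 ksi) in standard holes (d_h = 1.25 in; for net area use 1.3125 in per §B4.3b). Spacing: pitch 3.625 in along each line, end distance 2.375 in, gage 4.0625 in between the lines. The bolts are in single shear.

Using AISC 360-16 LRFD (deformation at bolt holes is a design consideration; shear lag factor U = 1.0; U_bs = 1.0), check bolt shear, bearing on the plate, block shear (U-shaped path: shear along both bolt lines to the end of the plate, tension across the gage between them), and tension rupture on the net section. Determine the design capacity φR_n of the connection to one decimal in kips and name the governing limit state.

155.4 kips (net-section rupture governs)

Bolt shear: A_b = π(1.125)²/4 = 0.99402 in². φR_n = 0.75 × 84 × 0.99402 × 6 × 1 = 375.7 kips.
Bearing (0.375 in plate, F_u = 65 ksi): end bolts L_c = 2.375 − 1.25/2 = 1.75, R_n = min(1.2×1.75×0.375×65, 2.4×1.125×0.375×65) = 51.188 kips/bolt; interior L_c = 3.625 − 1.25 = 2.375, R_n = 65.813 kips/bolt. φR_n = 0.75 × (2×51.188 + 4×65.813) = 274.2 kips.
Block shear: shear path 2×[2.375+2×3.625] = 2×9.625 in, A_gv = 7.2188, A_nv = 2×(9.625 − 2.5×1.3125)×0.375 = 4.7578 in²; tension across gage: (4.0625 − 1×1.3125)×0.375 = 1.0313 in². R_n = min(0.6×65×4.7578, 0.6×50×7.2188) + 1.0×65×1.0313 = min(185.55, 216.56) + 67.035 = 252.59 kips. φR_n = 0.75 × 252.59 = 189.4 kips.
Tension rupture (net): A_n = (11.125 − 2×1.3125)×0.375 = 3.1875 in² (U = 1.0, A_e = A_n). φR_n = 0.75 × 65 × 3.1875 = 155.4 kips.
Governing: min(375.7, 274.2, 189.4, 155.4) = 155.4 kips → net-section rupture.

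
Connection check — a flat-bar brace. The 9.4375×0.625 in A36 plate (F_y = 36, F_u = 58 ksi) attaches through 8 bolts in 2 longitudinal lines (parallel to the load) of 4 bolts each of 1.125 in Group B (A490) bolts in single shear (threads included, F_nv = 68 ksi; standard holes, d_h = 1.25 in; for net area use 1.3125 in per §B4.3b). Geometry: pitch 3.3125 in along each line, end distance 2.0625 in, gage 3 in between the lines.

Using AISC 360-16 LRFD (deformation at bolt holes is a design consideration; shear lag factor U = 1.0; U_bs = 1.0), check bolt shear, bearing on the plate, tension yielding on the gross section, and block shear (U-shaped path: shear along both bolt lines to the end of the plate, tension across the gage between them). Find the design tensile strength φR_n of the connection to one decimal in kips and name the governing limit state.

Bolt shear: A_b = π(1.125)²/4 = 0.99402 in². φR_n = 0.75 × 68 × 0.99402 × 8 × 1 = 405.6 kips.
Bearing (0.625 in plate, F_u = 58 ksi): end bolts L_c = 2.0625 − 1.25/2 = 1.4375, R_n = min(1.2×1.4375×0.625×58, 2.4×1.125×0.625×58) = 62.531 kips/bolt; interior L_c = 3.3125 − 1.25 = 2.0625, R_n = 89.719 kips/bolt. φR_n = 0.75 × (2×62.531 + 6×89.719) = 497.5 kips.
Tension yield (gross): A_g = 9.4375×0.625 = 5.8984 in². φR_n = 0.90 × 36 × 5.8984 = 191.1 kips.
Block shear: shear path 2×[2.0625+3×3.3125] = 2×12 in, A_gv = 15, A_nv = 2×(12 − 3.5×1.3125)×0.625 = 9.2578 in²; tension across gage: (3 − 1×1.3125)×0.625 = 1.0547 in². R_n = min(0.6×58×9.2578, 0.6×36×15) + 1.0×58×1.0547 = min(322.17, 324) + 61.173 = 383.34 kips. φR_n = 0.75 × 383.34 = 287.5 kips.
Governing: min(405.6, 497.5, 191.1, 287.5) = 191.1 kips → gross-section yield.

191.1 kips (gross-section yield governs)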